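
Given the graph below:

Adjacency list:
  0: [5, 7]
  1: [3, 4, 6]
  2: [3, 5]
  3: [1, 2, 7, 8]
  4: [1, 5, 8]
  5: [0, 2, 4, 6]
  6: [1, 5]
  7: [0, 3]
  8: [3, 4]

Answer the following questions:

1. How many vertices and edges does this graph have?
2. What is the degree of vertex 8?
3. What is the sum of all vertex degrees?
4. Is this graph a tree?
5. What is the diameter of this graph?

Count: 9 vertices, 12 edges.
Vertex 8 has neighbors [3, 4], degree = 2.
Handshaking lemma: 2 * 12 = 24.
A tree on 9 vertices has 8 edges. This graph has 12 edges (4 extra). Not a tree.
Diameter (longest shortest path) = 3.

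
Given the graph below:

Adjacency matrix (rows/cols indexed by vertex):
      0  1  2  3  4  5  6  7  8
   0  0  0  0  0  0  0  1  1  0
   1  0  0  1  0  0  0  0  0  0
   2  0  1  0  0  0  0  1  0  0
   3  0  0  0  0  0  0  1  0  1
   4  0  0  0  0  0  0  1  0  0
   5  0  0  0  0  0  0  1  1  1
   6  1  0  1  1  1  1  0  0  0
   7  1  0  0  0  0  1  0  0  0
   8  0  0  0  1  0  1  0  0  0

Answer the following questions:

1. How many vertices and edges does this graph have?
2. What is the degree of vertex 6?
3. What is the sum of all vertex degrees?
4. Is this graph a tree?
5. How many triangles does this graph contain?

Count: 9 vertices, 10 edges.
Vertex 6 has neighbors [0, 2, 3, 4, 5], degree = 5.
Handshaking lemma: 2 * 10 = 20.
A tree on 9 vertices has 8 edges. This graph has 10 edges (2 extra). Not a tree.
Number of triangles = 0.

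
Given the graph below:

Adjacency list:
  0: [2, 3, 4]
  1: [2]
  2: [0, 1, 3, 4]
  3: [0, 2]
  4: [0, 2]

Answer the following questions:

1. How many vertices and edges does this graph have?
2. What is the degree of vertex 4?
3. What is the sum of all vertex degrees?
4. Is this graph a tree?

Count: 5 vertices, 6 edges.
Vertex 4 has neighbors [0, 2], degree = 2.
Handshaking lemma: 2 * 6 = 12.
A tree on 5 vertices has 4 edges. This graph has 6 edges (2 extra). Not a tree.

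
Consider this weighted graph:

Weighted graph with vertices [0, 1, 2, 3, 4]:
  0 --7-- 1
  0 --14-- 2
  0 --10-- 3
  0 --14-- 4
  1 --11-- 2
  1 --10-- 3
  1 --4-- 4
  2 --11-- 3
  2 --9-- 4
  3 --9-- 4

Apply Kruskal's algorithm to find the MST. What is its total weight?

Applying Kruskal's algorithm (sort edges by weight, add if no cycle):
  Add (1,4) w=4
  Add (0,1) w=7
  Add (2,4) w=9
  Add (3,4) w=9
  Skip (0,3) w=10 (creates cycle)
  Skip (1,3) w=10 (creates cycle)
  Skip (1,2) w=11 (creates cycle)
  Skip (2,3) w=11 (creates cycle)
  Skip (0,2) w=14 (creates cycle)
  Skip (0,4) w=14 (creates cycle)
MST weight = 29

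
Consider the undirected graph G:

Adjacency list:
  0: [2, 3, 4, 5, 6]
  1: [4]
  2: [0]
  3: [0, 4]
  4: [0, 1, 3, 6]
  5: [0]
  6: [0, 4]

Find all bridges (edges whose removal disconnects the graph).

A bridge is an edge whose removal increases the number of connected components.
Bridges found: (0,2), (0,5), (1,4)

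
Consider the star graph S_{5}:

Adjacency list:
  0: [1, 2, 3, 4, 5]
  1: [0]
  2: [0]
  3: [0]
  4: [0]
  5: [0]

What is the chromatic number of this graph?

S_{5} has one hub adjacent to 5 leaves; leaves are pairwise non-adjacent.
Color the hub 0 and every leaf 1.
Chromatic number = 2.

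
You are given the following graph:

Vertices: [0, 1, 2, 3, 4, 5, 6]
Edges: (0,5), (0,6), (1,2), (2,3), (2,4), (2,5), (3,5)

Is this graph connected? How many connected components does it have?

Checking connectivity: the graph has 1 connected component(s).
All vertices are reachable from each other. The graph IS connected.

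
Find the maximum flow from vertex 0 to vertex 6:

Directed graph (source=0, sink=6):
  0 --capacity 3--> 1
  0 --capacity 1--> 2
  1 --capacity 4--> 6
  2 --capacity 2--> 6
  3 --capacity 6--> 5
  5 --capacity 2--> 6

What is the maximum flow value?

Computing max flow:
  Flow on (0->1): 3/3
  Flow on (0->2): 1/1
  Flow on (1->6): 3/4
  Flow on (2->6): 1/2
Maximum flow = 4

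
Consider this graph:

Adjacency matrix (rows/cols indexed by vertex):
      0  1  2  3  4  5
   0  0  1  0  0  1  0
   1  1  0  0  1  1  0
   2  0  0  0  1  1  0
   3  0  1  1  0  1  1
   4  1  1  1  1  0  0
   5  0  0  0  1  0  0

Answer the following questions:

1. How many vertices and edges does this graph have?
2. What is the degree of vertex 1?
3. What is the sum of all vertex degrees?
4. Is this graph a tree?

Count: 6 vertices, 8 edges.
Vertex 1 has neighbors [0, 3, 4], degree = 3.
Handshaking lemma: 2 * 8 = 16.
A tree on 6 vertices has 5 edges. This graph has 8 edges (3 extra). Not a tree.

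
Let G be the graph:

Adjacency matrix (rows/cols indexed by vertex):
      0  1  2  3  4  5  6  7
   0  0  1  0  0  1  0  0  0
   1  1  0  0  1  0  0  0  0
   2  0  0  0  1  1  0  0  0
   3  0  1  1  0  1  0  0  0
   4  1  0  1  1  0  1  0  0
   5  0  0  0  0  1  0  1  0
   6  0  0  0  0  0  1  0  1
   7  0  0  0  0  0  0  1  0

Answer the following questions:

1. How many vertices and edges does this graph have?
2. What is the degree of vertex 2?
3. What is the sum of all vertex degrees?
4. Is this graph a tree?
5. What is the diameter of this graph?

Count: 8 vertices, 9 edges.
Vertex 2 has neighbors [3, 4], degree = 2.
Handshaking lemma: 2 * 9 = 18.
A tree on 8 vertices has 7 edges. This graph has 9 edges (2 extra). Not a tree.
Diameter (longest shortest path) = 5.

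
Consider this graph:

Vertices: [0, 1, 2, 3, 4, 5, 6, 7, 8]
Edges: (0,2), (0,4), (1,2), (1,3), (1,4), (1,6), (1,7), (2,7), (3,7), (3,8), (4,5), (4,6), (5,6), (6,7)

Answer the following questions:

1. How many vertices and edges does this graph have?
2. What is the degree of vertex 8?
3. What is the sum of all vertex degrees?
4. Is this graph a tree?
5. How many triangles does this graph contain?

Count: 9 vertices, 14 edges.
Vertex 8 has neighbors [3], degree = 1.
Handshaking lemma: 2 * 14 = 28.
A tree on 9 vertices has 8 edges. This graph has 14 edges (6 extra). Not a tree.
Number of triangles = 5.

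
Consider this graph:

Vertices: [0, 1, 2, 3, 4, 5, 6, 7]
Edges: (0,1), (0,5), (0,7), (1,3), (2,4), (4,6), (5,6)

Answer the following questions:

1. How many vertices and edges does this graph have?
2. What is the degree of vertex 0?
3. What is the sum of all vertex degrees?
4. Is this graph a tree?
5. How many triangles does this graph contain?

Count: 8 vertices, 7 edges.
Vertex 0 has neighbors [1, 5, 7], degree = 3.
Handshaking lemma: 2 * 7 = 14.
A graph is a tree iff it is connected and has exactly n-1 edges. This graph is connected (all 8 vertices in one component) and has 8-1 = 7 edges. It is a tree.
Number of triangles = 0.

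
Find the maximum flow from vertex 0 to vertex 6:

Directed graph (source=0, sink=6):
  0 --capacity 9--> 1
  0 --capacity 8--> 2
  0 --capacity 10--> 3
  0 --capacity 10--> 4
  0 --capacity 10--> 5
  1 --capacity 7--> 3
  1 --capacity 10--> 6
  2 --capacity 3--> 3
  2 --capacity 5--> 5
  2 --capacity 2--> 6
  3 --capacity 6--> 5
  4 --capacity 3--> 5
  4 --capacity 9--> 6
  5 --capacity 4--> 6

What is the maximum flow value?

Computing max flow:
  Flow on (0->1): 9/9
  Flow on (0->2): 2/8
  Flow on (0->3): 4/10
  Flow on (0->4): 9/10
  Flow on (1->6): 9/10
  Flow on (2->6): 2/2
  Flow on (3->5): 4/6
  Flow on (4->6): 9/9
  Flow on (5->6): 4/4
Maximum flow = 24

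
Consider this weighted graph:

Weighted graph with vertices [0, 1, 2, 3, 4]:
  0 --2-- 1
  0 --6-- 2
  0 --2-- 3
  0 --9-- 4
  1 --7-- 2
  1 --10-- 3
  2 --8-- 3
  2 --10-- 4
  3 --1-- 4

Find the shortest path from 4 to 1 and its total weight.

Using Dijkstra's algorithm from vertex 4:
Shortest path: 4 -> 3 -> 0 -> 1
Total weight: 1 + 2 + 2 = 5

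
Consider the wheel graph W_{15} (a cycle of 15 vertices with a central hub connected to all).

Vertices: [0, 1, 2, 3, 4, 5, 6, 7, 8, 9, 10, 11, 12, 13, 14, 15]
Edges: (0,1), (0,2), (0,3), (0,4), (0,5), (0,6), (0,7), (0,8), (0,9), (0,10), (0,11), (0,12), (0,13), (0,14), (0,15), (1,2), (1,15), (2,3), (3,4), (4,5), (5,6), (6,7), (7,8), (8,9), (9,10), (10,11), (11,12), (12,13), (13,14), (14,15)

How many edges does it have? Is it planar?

Wheel graph W_{15}: 15 cycle edges + 15 spoke edges = 30 edges.
Total vertices: 16.
The graph is planar.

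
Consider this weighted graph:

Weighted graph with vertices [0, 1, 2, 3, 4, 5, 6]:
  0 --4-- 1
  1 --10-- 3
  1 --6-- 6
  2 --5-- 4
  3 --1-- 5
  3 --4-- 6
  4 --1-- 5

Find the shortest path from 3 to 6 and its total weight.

Using Dijkstra's algorithm from vertex 3:
Shortest path: 3 -> 6
Total weight: 4 = 4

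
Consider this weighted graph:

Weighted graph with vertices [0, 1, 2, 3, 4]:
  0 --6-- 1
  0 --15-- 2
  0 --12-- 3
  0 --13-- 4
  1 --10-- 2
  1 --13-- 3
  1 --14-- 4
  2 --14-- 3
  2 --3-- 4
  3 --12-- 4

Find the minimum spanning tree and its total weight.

Applying Kruskal's algorithm (sort edges by weight, add if no cycle):
  Add (2,4) w=3
  Add (0,1) w=6
  Add (1,2) w=10
  Add (0,3) w=12
  Skip (3,4) w=12 (creates cycle)
  Skip (0,4) w=13 (creates cycle)
  Skip (1,3) w=13 (creates cycle)
  Skip (1,4) w=14 (creates cycle)
  Skip (2,3) w=14 (creates cycle)
  Skip (0,2) w=15 (creates cycle)
MST weight = 31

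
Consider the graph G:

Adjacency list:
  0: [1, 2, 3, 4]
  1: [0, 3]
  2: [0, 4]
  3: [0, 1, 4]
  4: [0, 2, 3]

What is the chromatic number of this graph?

The graph has a maximum clique of size 3 (lower bound on chromatic number).
A valid 3-coloring: {0: 0, 1: 2, 2: 1, 3: 1, 4: 2}.
Chromatic number = 3.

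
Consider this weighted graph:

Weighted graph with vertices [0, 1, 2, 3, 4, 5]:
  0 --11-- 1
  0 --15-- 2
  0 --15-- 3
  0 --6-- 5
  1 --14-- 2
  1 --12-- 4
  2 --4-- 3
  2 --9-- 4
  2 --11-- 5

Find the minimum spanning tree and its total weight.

Applying Kruskal's algorithm (sort edges by weight, add if no cycle):
  Add (2,3) w=4
  Add (0,5) w=6
  Add (2,4) w=9
  Add (0,1) w=11
  Add (2,5) w=11
  Skip (1,4) w=12 (creates cycle)
  Skip (1,2) w=14 (creates cycle)
  Skip (0,2) w=15 (creates cycle)
  Skip (0,3) w=15 (creates cycle)
MST weight = 41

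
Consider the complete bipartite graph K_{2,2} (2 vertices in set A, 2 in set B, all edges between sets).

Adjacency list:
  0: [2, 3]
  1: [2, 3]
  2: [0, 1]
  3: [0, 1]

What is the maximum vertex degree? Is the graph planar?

Set-A vertices have degree 2; set-B vertices have degree 2. Maximum degree = max(2,2) = 2.
min(2,2) <= 2, so K_{2,2} avoids a K_{3,3} subdivision and is planar.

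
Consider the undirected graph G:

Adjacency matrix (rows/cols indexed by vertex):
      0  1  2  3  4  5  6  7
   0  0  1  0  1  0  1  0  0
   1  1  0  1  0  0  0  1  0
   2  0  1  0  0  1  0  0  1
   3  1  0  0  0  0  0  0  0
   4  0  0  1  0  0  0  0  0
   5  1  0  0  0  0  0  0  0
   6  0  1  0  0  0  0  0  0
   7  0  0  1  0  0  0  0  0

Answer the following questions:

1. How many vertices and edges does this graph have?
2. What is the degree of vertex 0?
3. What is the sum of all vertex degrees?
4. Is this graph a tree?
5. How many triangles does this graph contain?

Count: 8 vertices, 7 edges.
Vertex 0 has neighbors [1, 3, 5], degree = 3.
Handshaking lemma: 2 * 7 = 14.
A graph is a tree iff it is connected and has exactly n-1 edges. This graph is connected (all 8 vertices in one component) and has 8-1 = 7 edges. It is a tree.
Number of triangles = 0.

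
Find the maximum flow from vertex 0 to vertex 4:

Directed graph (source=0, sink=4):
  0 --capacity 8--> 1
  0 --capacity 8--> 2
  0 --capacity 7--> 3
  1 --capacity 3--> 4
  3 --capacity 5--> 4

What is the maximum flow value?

Computing max flow:
  Flow on (0->1): 3/8
  Flow on (0->3): 5/7
  Flow on (1->4): 3/3
  Flow on (3->4): 5/5
Maximum flow = 8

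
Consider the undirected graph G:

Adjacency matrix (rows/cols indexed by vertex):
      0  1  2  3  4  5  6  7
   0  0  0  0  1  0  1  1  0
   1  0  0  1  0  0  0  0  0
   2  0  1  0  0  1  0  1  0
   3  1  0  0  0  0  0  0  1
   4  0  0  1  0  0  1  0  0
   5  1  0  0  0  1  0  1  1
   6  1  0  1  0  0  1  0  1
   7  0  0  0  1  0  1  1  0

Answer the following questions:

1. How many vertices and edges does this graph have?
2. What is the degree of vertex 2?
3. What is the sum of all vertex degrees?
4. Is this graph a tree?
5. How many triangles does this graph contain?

Count: 8 vertices, 11 edges.
Vertex 2 has neighbors [1, 4, 6], degree = 3.
Handshaking lemma: 2 * 11 = 22.
A tree on 8 vertices has 7 edges. This graph has 11 edges (4 extra). Not a tree.
Number of triangles = 2.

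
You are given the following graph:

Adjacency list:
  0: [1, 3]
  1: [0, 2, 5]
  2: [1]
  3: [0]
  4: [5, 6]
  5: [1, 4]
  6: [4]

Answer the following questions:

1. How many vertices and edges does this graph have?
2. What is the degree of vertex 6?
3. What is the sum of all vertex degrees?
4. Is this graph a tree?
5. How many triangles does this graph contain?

Count: 7 vertices, 6 edges.
Vertex 6 has neighbors [4], degree = 1.
Handshaking lemma: 2 * 6 = 12.
A graph is a tree iff it is connected and has exactly n-1 edges. This graph is connected (all 7 vertices in one component) and has 7-1 = 6 edges. It is a tree.
Number of triangles = 0.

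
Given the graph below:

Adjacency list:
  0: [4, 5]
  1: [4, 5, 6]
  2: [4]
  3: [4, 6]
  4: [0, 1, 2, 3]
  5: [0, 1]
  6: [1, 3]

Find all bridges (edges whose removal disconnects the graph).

A bridge is an edge whose removal increases the number of connected components.
Bridges found: (2,4)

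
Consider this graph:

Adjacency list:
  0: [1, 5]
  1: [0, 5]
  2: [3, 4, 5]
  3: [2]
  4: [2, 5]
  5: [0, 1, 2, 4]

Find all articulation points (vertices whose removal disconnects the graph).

An articulation point is a vertex whose removal disconnects the graph.
Articulation points: [2, 5]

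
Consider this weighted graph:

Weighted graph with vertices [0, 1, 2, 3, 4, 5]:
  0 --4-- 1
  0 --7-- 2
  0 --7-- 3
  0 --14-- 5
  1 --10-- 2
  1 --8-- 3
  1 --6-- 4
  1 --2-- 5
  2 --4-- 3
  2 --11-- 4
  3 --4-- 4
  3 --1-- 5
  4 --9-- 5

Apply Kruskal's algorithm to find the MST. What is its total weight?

Applying Kruskal's algorithm (sort edges by weight, add if no cycle):
  Add (3,5) w=1
  Add (1,5) w=2
  Add (0,1) w=4
  Add (2,3) w=4
  Add (3,4) w=4
  Skip (1,4) w=6 (creates cycle)
  Skip (0,3) w=7 (creates cycle)
  Skip (0,2) w=7 (creates cycle)
  Skip (1,3) w=8 (creates cycle)
  Skip (4,5) w=9 (creates cycle)
  Skip (1,2) w=10 (creates cycle)
  Skip (2,4) w=11 (creates cycle)
  Skip (0,5) w=14 (creates cycle)
MST weight = 15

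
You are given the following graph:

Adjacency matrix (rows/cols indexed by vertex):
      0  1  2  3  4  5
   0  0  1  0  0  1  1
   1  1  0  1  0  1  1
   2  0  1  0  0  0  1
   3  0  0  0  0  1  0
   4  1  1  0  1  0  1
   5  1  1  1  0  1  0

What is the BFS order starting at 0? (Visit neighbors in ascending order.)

BFS from vertex 0 (neighbors processed in ascending order):
Visit order: 0, 1, 4, 5, 2, 3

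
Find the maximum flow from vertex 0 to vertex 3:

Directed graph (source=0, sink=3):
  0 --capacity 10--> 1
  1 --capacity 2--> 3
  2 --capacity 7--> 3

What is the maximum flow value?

Computing max flow:
  Flow on (0->1): 2/10
  Flow on (1->3): 2/2
Maximum flow = 2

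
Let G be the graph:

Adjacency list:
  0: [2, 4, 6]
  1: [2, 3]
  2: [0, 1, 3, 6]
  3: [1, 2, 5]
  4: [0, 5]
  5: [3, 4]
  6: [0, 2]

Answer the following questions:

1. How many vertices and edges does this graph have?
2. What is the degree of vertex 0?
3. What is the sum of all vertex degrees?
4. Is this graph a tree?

Count: 7 vertices, 9 edges.
Vertex 0 has neighbors [2, 4, 6], degree = 3.
Handshaking lemma: 2 * 9 = 18.
A tree on 7 vertices has 6 edges. This graph has 9 edges (3 extra). Not a tree.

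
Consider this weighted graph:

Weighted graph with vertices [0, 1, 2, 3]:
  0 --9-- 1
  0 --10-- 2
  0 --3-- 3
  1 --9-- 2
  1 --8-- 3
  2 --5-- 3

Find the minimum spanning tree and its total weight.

Applying Kruskal's algorithm (sort edges by weight, add if no cycle):
  Add (0,3) w=3
  Add (2,3) w=5
  Add (1,3) w=8
  Skip (0,1) w=9 (creates cycle)
  Skip (1,2) w=9 (creates cycle)
  Skip (0,2) w=10 (creates cycle)
MST weight = 16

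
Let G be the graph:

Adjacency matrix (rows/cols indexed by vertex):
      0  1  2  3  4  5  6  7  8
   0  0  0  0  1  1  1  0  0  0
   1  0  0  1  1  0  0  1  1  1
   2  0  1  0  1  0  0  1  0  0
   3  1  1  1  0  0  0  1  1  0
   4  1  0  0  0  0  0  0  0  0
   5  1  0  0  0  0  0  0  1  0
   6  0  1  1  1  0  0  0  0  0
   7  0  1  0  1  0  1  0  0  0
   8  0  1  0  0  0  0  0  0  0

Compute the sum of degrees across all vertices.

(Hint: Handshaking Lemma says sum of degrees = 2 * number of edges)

Count edges: 13 edges.
By Handshaking Lemma: sum of degrees = 2 * 13 = 26.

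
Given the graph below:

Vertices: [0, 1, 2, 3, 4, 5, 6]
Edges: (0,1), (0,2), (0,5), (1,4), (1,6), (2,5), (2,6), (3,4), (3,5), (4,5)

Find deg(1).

Vertex 1 has neighbors [0, 4, 6], so deg(1) = 3.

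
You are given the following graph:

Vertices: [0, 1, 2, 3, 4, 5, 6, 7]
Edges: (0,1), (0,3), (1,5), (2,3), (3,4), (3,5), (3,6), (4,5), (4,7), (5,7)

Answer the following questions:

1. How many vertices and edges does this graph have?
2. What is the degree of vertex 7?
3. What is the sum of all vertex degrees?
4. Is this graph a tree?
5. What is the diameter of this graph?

Count: 8 vertices, 10 edges.
Vertex 7 has neighbors [4, 5], degree = 2.
Handshaking lemma: 2 * 10 = 20.
A tree on 8 vertices has 7 edges. This graph has 10 edges (3 extra). Not a tree.
Diameter (longest shortest path) = 3.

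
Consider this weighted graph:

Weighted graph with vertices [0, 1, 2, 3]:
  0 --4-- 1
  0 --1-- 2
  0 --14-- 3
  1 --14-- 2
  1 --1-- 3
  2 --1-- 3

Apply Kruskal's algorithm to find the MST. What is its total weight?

Applying Kruskal's algorithm (sort edges by weight, add if no cycle):
  Add (0,2) w=1
  Add (1,3) w=1
  Add (2,3) w=1
  Skip (0,1) w=4 (creates cycle)
  Skip (0,3) w=14 (creates cycle)
  Skip (1,2) w=14 (creates cycle)
MST weight = 3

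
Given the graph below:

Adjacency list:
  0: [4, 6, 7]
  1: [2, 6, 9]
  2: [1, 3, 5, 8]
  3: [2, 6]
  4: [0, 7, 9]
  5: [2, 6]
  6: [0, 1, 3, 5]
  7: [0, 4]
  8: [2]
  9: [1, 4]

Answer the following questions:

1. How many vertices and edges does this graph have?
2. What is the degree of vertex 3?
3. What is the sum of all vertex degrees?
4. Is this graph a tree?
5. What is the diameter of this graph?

Count: 10 vertices, 13 edges.
Vertex 3 has neighbors [2, 6], degree = 2.
Handshaking lemma: 2 * 13 = 26.
A tree on 10 vertices has 9 edges. This graph has 13 edges (4 extra). Not a tree.
Diameter (longest shortest path) = 5.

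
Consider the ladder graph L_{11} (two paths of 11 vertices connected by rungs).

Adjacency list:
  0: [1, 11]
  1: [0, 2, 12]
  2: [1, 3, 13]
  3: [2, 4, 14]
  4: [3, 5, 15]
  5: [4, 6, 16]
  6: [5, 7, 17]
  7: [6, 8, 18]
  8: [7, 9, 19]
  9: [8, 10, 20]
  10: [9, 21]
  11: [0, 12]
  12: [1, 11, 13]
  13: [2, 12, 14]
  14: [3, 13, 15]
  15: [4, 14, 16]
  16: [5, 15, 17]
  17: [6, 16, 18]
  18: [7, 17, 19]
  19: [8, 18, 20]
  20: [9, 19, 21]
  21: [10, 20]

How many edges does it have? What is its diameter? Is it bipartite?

Ladder graph L_{11}: 11 rungs + 2 * (11-1) path edges = 11 + 20 = 31 edges.
Diameter = 11.
Ladder graphs are bipartite (alternating coloring along each path).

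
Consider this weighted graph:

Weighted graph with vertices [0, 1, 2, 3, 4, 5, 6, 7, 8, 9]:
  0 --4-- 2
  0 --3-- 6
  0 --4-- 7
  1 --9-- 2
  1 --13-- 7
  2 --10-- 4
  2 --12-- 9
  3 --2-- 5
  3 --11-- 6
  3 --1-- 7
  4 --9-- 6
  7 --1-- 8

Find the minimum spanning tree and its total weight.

Applying Kruskal's algorithm (sort edges by weight, add if no cycle):
  Add (3,7) w=1
  Add (7,8) w=1
  Add (3,5) w=2
  Add (0,6) w=3
  Add (0,7) w=4
  Add (0,2) w=4
  Add (1,2) w=9
  Add (4,6) w=9
  Skip (2,4) w=10 (creates cycle)
  Skip (3,6) w=11 (creates cycle)
  Add (2,9) w=12
  Skip (1,7) w=13 (creates cycle)
MST weight = 45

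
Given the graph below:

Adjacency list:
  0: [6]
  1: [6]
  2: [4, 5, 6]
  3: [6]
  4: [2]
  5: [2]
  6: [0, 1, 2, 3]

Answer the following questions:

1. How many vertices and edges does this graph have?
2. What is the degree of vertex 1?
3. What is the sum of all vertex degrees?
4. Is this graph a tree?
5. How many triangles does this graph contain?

Count: 7 vertices, 6 edges.
Vertex 1 has neighbors [6], degree = 1.
Handshaking lemma: 2 * 6 = 12.
A graph is a tree iff it is connected and has exactly n-1 edges. This graph is connected (all 7 vertices in one component) and has 7-1 = 6 edges. It is a tree.
Number of triangles = 0.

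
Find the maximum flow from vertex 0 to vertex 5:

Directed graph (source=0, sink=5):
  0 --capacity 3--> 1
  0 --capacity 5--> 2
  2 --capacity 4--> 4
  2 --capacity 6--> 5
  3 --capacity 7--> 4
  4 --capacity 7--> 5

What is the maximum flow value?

Computing max flow:
  Flow on (0->2): 5/5
  Flow on (2->5): 5/6
Maximum flow = 5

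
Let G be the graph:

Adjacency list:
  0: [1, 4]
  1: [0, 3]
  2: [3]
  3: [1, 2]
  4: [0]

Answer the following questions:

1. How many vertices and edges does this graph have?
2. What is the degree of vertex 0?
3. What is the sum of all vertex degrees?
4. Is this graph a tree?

Count: 5 vertices, 4 edges.
Vertex 0 has neighbors [1, 4], degree = 2.
Handshaking lemma: 2 * 4 = 8.
A graph is a tree iff it is connected and has exactly n-1 edges. This graph is connected (all 5 vertices in one component) and has 5-1 = 4 edges. It is a tree.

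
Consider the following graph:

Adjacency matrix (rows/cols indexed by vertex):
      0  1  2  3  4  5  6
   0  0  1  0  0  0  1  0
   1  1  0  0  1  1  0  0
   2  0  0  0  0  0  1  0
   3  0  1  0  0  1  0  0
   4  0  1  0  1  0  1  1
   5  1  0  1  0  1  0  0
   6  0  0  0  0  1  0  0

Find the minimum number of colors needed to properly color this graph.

The graph has a maximum clique of size 3 (lower bound on chromatic number).
A valid 3-coloring: {0: 0, 1: 1, 2: 0, 3: 2, 4: 0, 5: 1, 6: 1}.
Chromatic number = 3.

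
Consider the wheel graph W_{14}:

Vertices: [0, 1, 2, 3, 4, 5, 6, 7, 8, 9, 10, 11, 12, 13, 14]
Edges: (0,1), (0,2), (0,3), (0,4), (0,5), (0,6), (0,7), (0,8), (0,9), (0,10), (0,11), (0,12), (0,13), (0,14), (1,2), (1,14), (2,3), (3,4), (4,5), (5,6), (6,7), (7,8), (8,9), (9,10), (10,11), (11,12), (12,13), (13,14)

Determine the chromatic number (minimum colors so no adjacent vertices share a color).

W_{14} = C_{14} plus a hub adjacent to every cycle vertex.
The outer cycle needs 2 colors (even cycle); the hub is adjacent to all of them so needs a fresh color.
Chromatic number = 2 + 1 = 3.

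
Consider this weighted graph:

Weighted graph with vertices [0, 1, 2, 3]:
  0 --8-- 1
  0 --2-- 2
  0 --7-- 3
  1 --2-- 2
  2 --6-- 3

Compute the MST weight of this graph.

Applying Kruskal's algorithm (sort edges by weight, add if no cycle):
  Add (0,2) w=2
  Add (1,2) w=2
  Add (2,3) w=6
  Skip (0,3) w=7 (creates cycle)
  Skip (0,1) w=8 (creates cycle)
MST weight = 10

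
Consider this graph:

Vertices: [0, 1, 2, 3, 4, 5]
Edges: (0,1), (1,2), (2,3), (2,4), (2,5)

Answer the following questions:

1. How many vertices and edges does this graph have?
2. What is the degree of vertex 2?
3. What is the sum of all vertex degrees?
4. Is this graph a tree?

Count: 6 vertices, 5 edges.
Vertex 2 has neighbors [1, 3, 4, 5], degree = 4.
Handshaking lemma: 2 * 5 = 10.
A graph is a tree iff it is connected and has exactly n-1 edges. This graph is connected (all 6 vertices in one component) and has 6-1 = 5 edges. It is a tree.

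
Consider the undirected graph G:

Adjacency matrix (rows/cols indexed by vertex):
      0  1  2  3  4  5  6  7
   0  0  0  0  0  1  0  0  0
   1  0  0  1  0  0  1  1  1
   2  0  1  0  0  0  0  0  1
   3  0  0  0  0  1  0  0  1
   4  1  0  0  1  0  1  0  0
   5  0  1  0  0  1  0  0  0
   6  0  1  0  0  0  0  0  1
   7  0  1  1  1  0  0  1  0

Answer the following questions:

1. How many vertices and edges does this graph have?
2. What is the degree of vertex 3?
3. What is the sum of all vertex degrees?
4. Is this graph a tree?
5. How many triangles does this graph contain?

Count: 8 vertices, 10 edges.
Vertex 3 has neighbors [4, 7], degree = 2.
Handshaking lemma: 2 * 10 = 20.
A tree on 8 vertices has 7 edges. This graph has 10 edges (3 extra). Not a tree.
Number of triangles = 2.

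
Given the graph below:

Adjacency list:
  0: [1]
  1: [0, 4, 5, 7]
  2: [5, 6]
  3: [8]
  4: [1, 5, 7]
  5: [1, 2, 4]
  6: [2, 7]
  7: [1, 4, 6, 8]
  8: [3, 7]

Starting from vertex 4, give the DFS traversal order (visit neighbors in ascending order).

DFS from vertex 4 (neighbors processed in ascending order):
Visit order: 4, 1, 0, 5, 2, 6, 7, 8, 3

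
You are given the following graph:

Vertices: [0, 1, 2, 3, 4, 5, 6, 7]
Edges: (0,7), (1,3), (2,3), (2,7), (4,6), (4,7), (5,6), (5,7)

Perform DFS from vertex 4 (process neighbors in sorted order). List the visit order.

DFS from vertex 4 (neighbors processed in ascending order):
Visit order: 4, 6, 5, 7, 0, 2, 3, 1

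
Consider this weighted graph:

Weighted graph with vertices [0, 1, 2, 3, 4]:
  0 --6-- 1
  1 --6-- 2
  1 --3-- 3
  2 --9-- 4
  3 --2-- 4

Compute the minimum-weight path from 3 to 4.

Using Dijkstra's algorithm from vertex 3:
Shortest path: 3 -> 4
Total weight: 2 = 2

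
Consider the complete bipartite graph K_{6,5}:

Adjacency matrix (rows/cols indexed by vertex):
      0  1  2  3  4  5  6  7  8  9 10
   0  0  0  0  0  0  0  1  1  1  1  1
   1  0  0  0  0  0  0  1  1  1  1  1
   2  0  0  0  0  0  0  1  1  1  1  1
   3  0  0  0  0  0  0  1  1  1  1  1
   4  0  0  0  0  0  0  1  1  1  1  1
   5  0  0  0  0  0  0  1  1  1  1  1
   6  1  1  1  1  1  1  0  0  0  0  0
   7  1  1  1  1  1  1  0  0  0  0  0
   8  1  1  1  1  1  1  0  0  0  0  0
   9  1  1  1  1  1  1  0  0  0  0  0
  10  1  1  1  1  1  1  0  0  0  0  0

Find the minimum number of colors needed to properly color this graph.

K_{6,5} is bipartite: vertices split into two independent sets of size 6 and 5.
Color one set 0, the other 1. No adjacent vertices share a color.
Chromatic number = 2.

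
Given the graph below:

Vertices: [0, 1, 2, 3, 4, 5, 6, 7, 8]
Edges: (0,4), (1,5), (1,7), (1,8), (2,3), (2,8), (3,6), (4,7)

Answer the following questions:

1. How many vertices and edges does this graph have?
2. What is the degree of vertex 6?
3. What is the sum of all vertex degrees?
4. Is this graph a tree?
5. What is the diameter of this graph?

Count: 9 vertices, 8 edges.
Vertex 6 has neighbors [3], degree = 1.
Handshaking lemma: 2 * 8 = 16.
A graph is a tree iff it is connected and has exactly n-1 edges. This graph is connected (all 9 vertices in one component) and has 9-1 = 8 edges. It is a tree.
Diameter (longest shortest path) = 7.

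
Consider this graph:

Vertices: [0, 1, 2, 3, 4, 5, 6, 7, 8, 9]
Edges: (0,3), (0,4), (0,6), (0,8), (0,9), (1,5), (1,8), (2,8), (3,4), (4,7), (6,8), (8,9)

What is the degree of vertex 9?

Vertex 9 has neighbors [0, 8], so deg(9) = 2.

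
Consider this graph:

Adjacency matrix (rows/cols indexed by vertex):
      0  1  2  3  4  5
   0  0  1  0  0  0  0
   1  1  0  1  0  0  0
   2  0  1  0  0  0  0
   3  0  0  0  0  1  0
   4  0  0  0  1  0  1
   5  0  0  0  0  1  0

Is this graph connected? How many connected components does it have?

Checking connectivity: the graph has 2 connected component(s).
Components: [[0, 1, 2], [3, 4, 5]]. The graph is NOT connected.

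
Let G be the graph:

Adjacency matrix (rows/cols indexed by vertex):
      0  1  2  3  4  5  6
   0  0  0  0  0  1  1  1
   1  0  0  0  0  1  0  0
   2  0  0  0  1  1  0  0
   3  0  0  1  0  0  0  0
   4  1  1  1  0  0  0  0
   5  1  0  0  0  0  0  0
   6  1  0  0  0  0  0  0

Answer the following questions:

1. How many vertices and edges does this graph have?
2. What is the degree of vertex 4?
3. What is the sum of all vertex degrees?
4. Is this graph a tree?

Count: 7 vertices, 6 edges.
Vertex 4 has neighbors [0, 1, 2], degree = 3.
Handshaking lemma: 2 * 6 = 12.
A graph is a tree iff it is connected and has exactly n-1 edges. This graph is connected (all 7 vertices in one component) and has 7-1 = 6 edges. It is a tree.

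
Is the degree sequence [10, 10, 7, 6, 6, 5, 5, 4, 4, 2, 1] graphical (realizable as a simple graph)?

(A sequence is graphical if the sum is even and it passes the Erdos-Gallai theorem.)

Sum of degrees = 60. Sum is even but fails Erdos-Gallai. The sequence is NOT graphical.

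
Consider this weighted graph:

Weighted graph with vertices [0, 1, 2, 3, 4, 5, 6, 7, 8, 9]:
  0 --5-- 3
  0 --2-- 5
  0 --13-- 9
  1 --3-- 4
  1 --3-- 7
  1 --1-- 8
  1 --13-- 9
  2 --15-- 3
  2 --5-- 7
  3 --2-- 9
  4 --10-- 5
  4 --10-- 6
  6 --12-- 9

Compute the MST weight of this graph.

Applying Kruskal's algorithm (sort edges by weight, add if no cycle):
  Add (1,8) w=1
  Add (0,5) w=2
  Add (3,9) w=2
  Add (1,4) w=3
  Add (1,7) w=3
  Add (0,3) w=5
  Add (2,7) w=5
  Add (4,5) w=10
  Add (4,6) w=10
  Skip (6,9) w=12 (creates cycle)
  Skip (0,9) w=13 (creates cycle)
  Skip (1,9) w=13 (creates cycle)
  Skip (2,3) w=15 (creates cycle)
MST weight = 41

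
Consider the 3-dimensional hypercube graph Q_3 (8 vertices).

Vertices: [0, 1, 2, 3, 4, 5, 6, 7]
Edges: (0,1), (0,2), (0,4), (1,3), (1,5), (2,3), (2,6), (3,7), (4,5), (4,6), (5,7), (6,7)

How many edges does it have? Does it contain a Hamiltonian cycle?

Q_3 has 8 * 3 / 2 = 12 edges.
Q_3 (d >= 2) always has a Hamiltonian cycle: a 3-bit cyclic Gray code visits every vertex exactly once and returns to the start.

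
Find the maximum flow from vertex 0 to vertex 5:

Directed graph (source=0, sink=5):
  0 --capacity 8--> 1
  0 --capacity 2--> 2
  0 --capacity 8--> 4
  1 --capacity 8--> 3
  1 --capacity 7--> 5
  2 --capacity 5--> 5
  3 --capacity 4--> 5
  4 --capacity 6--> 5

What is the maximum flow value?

Computing max flow:
  Flow on (0->1): 8/8
  Flow on (0->2): 2/2
  Flow on (0->4): 6/8
  Flow on (1->3): 1/8
  Flow on (1->5): 7/7
  Flow on (2->5): 2/5
  Flow on (3->5): 1/4
  Flow on (4->5): 6/6
Maximum flow = 16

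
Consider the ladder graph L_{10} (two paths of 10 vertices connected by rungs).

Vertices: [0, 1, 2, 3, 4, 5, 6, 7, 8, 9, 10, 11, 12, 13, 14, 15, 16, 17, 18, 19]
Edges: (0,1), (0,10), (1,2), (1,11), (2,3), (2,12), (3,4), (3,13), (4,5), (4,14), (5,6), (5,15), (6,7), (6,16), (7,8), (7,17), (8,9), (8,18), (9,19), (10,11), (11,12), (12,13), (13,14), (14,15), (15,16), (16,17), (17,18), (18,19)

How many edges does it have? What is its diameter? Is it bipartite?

Ladder graph L_{10}: 10 rungs + 2 * (10-1) path edges = 10 + 18 = 28 edges.
Diameter = 10.
Ladder graphs are bipartite (alternating coloring along each path).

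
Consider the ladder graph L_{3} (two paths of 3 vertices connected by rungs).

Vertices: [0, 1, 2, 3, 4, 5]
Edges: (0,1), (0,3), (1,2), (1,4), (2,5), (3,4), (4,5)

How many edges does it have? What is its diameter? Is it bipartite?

Ladder graph L_{3}: 3 rungs + 2 * (3-1) path edges = 3 + 4 = 7 edges.
Diameter = 3.
Ladder graphs are bipartite (alternating coloring along each path).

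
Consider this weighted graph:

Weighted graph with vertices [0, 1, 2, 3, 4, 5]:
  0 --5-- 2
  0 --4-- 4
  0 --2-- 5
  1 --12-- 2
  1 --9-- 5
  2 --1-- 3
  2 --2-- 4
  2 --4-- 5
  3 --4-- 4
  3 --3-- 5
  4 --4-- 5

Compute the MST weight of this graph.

Applying Kruskal's algorithm (sort edges by weight, add if no cycle):
  Add (2,3) w=1
  Add (0,5) w=2
  Add (2,4) w=2
  Add (3,5) w=3
  Skip (0,4) w=4 (creates cycle)
  Skip (2,5) w=4 (creates cycle)
  Skip (3,4) w=4 (creates cycle)
  Skip (4,5) w=4 (creates cycle)
  Skip (0,2) w=5 (creates cycle)
  Add (1,5) w=9
  Skip (1,2) w=12 (creates cycle)
MST weight = 17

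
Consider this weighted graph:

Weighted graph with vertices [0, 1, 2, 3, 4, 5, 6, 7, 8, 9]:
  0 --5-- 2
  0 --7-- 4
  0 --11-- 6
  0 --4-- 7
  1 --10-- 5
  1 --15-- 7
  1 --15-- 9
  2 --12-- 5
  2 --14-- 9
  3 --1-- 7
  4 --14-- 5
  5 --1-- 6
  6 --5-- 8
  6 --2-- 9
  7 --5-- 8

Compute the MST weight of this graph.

Applying Kruskal's algorithm (sort edges by weight, add if no cycle):
  Add (3,7) w=1
  Add (5,6) w=1
  Add (6,9) w=2
  Add (0,7) w=4
  Add (0,2) w=5
  Add (6,8) w=5
  Add (7,8) w=5
  Add (0,4) w=7
  Add (1,5) w=10
  Skip (0,6) w=11 (creates cycle)
  Skip (2,5) w=12 (creates cycle)
  Skip (2,9) w=14 (creates cycle)
  Skip (4,5) w=14 (creates cycle)
  Skip (1,7) w=15 (creates cycle)
  Skip (1,9) w=15 (creates cycle)
MST weight = 40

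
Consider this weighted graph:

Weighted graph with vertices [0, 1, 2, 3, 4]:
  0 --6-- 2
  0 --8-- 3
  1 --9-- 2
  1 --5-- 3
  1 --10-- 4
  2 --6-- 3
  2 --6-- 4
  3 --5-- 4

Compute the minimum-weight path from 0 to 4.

Using Dijkstra's algorithm from vertex 0:
Shortest path: 0 -> 2 -> 4
Total weight: 6 + 6 = 12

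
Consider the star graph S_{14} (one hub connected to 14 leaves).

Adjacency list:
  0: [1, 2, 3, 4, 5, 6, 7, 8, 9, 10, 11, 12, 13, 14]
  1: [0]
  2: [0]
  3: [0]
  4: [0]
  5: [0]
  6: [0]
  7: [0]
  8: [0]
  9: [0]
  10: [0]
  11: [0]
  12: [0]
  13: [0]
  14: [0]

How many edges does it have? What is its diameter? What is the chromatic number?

Star graph S_{14}: the hub connects to all 14 leaves.
Edges = 14.
Diameter = 2 (any leaf to hub is 1, leaf to leaf through hub is 2).
Star graphs are bipartite (hub vs leaves), so chromatic number = 2.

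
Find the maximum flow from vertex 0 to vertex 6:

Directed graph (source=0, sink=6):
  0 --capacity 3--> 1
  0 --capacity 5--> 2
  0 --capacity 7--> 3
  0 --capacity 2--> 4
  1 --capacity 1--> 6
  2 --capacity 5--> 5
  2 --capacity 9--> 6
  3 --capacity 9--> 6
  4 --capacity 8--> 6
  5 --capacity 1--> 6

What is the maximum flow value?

Computing max flow:
  Flow on (0->1): 1/3
  Flow on (0->2): 5/5
  Flow on (0->3): 7/7
  Flow on (0->4): 2/2
  Flow on (1->6): 1/1
  Flow on (2->6): 5/9
  Flow on (3->6): 7/9
  Flow on (4->6): 2/8
Maximum flow = 15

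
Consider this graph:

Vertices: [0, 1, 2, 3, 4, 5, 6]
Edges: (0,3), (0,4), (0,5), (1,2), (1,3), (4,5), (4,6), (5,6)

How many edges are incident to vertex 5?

Vertex 5 has neighbors [0, 4, 6], so deg(5) = 3.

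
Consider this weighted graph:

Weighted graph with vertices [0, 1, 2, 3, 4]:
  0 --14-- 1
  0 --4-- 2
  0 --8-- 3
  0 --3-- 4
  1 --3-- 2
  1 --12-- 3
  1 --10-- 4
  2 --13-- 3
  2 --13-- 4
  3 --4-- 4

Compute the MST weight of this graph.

Applying Kruskal's algorithm (sort edges by weight, add if no cycle):
  Add (0,4) w=3
  Add (1,2) w=3
  Add (0,2) w=4
  Add (3,4) w=4
  Skip (0,3) w=8 (creates cycle)
  Skip (1,4) w=10 (creates cycle)
  Skip (1,3) w=12 (creates cycle)
  Skip (2,3) w=13 (creates cycle)
  Skip (2,4) w=13 (creates cycle)
  Skip (0,1) w=14 (creates cycle)
MST weight = 14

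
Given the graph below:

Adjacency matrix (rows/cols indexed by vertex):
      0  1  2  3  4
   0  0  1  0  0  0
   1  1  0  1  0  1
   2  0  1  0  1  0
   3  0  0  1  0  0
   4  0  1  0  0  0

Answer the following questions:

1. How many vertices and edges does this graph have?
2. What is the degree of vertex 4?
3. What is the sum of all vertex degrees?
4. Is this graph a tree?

Count: 5 vertices, 4 edges.
Vertex 4 has neighbors [1], degree = 1.
Handshaking lemma: 2 * 4 = 8.
A graph is a tree iff it is connected and has exactly n-1 edges. This graph is connected (all 5 vertices in one component) and has 5-1 = 4 edges. It is a tree.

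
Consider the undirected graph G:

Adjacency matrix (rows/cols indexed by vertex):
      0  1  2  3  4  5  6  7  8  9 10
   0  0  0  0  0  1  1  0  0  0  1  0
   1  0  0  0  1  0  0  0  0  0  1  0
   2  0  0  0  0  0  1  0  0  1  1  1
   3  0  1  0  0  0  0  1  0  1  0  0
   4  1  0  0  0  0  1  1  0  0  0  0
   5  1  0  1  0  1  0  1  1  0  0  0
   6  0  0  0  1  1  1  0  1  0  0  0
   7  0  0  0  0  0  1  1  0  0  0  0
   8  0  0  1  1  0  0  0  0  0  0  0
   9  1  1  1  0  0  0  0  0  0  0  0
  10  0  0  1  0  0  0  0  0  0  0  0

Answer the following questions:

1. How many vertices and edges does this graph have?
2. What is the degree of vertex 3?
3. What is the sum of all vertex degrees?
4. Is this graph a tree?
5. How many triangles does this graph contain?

Count: 11 vertices, 16 edges.
Vertex 3 has neighbors [1, 6, 8], degree = 3.
Handshaking lemma: 2 * 16 = 32.
A tree on 11 vertices has 10 edges. This graph has 16 edges (6 extra). Not a tree.
Number of triangles = 3.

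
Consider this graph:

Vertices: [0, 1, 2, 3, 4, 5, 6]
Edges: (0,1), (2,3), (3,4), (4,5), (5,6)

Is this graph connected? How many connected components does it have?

Checking connectivity: the graph has 2 connected component(s).
Components: [[0, 1], [2, 3, 4, 5, 6]]. The graph is NOT connected.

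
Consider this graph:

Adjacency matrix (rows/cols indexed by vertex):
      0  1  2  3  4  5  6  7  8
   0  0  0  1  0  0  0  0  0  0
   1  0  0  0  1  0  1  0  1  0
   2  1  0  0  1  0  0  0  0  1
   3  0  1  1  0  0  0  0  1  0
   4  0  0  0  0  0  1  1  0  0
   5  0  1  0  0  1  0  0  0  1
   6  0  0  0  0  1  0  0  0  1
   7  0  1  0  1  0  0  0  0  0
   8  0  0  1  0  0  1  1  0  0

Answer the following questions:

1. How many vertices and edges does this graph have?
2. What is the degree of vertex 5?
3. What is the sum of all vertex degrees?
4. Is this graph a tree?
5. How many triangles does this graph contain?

Count: 9 vertices, 11 edges.
Vertex 5 has neighbors [1, 4, 8], degree = 3.
Handshaking lemma: 2 * 11 = 22.
A tree on 9 vertices has 8 edges. This graph has 11 edges (3 extra). Not a tree.
Number of triangles = 1.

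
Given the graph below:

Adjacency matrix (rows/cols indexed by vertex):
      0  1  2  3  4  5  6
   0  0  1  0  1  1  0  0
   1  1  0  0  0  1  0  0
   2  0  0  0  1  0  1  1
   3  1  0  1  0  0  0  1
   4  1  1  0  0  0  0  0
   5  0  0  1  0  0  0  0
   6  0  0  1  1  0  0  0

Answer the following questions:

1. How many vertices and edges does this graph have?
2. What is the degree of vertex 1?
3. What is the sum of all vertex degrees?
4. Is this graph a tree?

Count: 7 vertices, 8 edges.
Vertex 1 has neighbors [0, 4], degree = 2.
Handshaking lemma: 2 * 8 = 16.
A tree on 7 vertices has 6 edges. This graph has 8 edges (2 extra). Not a tree.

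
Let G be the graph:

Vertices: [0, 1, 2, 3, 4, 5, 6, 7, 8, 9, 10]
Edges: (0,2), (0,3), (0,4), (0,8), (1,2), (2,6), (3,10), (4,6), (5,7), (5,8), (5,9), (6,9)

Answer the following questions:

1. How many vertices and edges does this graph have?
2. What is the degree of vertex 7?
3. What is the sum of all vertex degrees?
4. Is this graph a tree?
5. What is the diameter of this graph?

Count: 11 vertices, 12 edges.
Vertex 7 has neighbors [5], degree = 1.
Handshaking lemma: 2 * 12 = 24.
A tree on 11 vertices has 10 edges. This graph has 12 edges (2 extra). Not a tree.
Diameter (longest shortest path) = 5.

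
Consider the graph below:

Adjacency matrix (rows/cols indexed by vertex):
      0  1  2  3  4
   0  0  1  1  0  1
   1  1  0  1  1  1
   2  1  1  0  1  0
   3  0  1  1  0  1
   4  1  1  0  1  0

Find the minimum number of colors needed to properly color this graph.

The graph has a maximum clique of size 3 (lower bound on chromatic number).
A valid 3-coloring: {0: 1, 1: 0, 2: 2, 3: 1, 4: 2}.
Chromatic number = 3.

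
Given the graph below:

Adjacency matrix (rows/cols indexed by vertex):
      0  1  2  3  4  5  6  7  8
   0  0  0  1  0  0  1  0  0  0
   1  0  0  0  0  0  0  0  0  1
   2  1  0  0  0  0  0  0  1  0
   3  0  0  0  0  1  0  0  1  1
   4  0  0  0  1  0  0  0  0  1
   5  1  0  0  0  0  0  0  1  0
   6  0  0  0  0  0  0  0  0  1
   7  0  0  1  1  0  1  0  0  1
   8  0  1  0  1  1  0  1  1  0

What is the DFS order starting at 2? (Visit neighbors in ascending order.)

DFS from vertex 2 (neighbors processed in ascending order):
Visit order: 2, 0, 5, 7, 3, 4, 8, 1, 6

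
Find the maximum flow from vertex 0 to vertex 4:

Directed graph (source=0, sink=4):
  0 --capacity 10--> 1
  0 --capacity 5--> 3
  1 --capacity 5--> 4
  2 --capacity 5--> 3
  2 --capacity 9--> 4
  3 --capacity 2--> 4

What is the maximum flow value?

Computing max flow:
  Flow on (0->1): 5/10
  Flow on (0->3): 2/5
  Flow on (1->4): 5/5
  Flow on (3->4): 2/2
Maximum flow = 7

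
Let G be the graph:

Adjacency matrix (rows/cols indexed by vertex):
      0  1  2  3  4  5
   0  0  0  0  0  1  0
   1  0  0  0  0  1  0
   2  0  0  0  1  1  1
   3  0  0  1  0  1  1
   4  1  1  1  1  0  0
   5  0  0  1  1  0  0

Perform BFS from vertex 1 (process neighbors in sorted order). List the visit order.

BFS from vertex 1 (neighbors processed in ascending order):
Visit order: 1, 4, 0, 2, 3, 5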